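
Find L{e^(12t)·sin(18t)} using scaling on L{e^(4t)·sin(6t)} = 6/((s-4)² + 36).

Scaling with a=3: L{e^(12t)·sin(18t)} = (1/3) · 6/((s/3-4)² + 36). Simplifying: 18/((s-12)² + 324)

Final answer: 18/((s-12)² + 324)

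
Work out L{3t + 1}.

L{3t + 1} = 3·L{t} + L{1} = 3/s² + 1/s

Final answer: 3/s² + 1/s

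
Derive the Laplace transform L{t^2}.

L{t^n} = n!/s^(n+1), so L{t^2} = 2/s^3

Final answer: 2/s^3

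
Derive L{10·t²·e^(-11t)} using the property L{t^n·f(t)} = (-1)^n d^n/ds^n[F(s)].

L{e^(-11t)} = 1/(s+11). d/ds[1/(s+11)] = -1/(s+11)². d²/ds²[1/(s+11)] = 2/(s+11)³. So L{t²·e^(-11t)} = (-1)² · 2/(s+11)³ = 2/(s+11)³. Then L{10·t²·e^(-11t)} = 10·2/(s+11)³ = 20/(s+11)³

Final answer: 20/(s+11)³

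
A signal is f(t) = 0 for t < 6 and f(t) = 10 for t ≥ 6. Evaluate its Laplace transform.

f(t) = 10·u(t-6). L{u(t-6)} = e^(-6s)/s, so L{f(t)} = 10·e^(-6s)/s

Final answer: 10·e^(-6s)/s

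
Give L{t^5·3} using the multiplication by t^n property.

L{3} = 3/s. d^1/ds^1[1/s] = -1/s². d^2/ds^2[1/s] = 2/s^3. d^3/ds^3[1/s] = -6/s^4. d^4/ds^4[1/s] = 24/s^5. d^5/ds^5[1/s] = -120/s^6. So L{t^5} = (-1)^{5}·-120/s^6 = 120/s^6. Then L{t^5·3} = 3·120/s^6 = 360/s^6

Final answer: 360/s^6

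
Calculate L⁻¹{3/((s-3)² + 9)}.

Form: b/((s-a)² + b²) → e^(at)sin(bt). With a=3, b=3

Final answer: e^(3t)·sin(3t)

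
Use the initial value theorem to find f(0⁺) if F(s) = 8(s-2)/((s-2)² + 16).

f(0⁺) = lim_{s→∞} sF(s) = lim_{s→∞} 8s(s-2)/((s-2)² + 16) = 8

Final answer: 8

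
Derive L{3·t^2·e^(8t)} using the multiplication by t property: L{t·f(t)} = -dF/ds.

Using L{t^n·e^(at)} = n!/(s-a)^(n+1), L{t^2·e^(8t)} = 2/(s-8)^3, so L{3·t^2·e^(8t)} = 3·2/(s-8)^3 = 6/(s-8)^3

Final answer: 6/(s-8)^3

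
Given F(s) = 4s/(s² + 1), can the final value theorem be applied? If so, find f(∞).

The final value theorem requires all poles of sF(s) in the left half-plane. sF(s) = 4s²/(s² + 1) has poles at s = ±1i (imaginary axis). Theorem does NOT apply (oscillatory system).

Final answer: Not applicable (oscillatory)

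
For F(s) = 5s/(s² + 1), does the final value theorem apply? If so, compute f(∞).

The final value theorem requires all poles of sF(s) in the left half-plane. sF(s) = 5s²/(s² + 1) has poles at s = ±1i (imaginary axis). Theorem does NOT apply (oscillatory system).

Final answer: Not applicable (oscillatory)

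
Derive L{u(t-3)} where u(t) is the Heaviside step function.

L{u(t-a)} = e^(-as)/s. Here a=3, so L{u(t-3)} = e^(-3s)/s

Final answer: e^(-3s)/s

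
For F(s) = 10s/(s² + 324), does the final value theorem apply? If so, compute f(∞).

The final value theorem requires all poles of sF(s) in the left half-plane. sF(s) = 10s²/(s² + 324) has poles at s = ±18i (imaginary axis). Theorem does NOT apply (oscillatory system).

Final answer: Not applicable (oscillatory)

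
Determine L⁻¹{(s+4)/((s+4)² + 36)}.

Using frequency shift: L⁻¹{(s-a)/((s-a)² + b²)} = e^(at)cos(bt). Here a=-4, b=6

Final answer: e^(-4t)·cos(6t)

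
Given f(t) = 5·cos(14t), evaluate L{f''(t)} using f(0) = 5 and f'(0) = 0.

F(s) = 5s/(s² + 196). L{f''(t)} = s²F(s) - sf(0) - f'(0) = 5s³/(s² + 196) - 5s = (5s³ - 5s(s² + 196))/(s² + 196) = -980s/(s² + 196)

Final answer: -980s/(s² + 196)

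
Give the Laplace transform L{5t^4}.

L{5t^4} = 5 · L{t^4} = 5 · 24/s^5 = 120/s^5

Final answer: 120/s^5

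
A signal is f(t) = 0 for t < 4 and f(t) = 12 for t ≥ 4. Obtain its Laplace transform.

f(t) = 12·u(t-4). L{u(t-4)} = e^(-4s)/s, so L{f(t)} = 12·e^(-4s)/s

Final answer: 12·e^(-4s)/s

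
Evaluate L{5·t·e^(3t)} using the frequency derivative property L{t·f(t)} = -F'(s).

L{e^(3t)} = 1/(s-3). By frequency derivative: L{t·e^(3t)} = -d/ds[1/(s-3)] = -(-1)/(s-3)² = 1/(s-3)². Then L{5·t·e^(3t)} = 5·1/(s-3)² = 5/(s-3)²

Final answer: 5/(s-3)²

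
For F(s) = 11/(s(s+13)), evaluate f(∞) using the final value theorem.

f(∞) = lim_{s→0} s·11/(s(s+13)) = lim_{s→0} 11/(s+13) = 11/13 = 11/13

Final answer: 11/13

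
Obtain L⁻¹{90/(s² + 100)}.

This is the form c·a/(s² + a²) with a = 10, c = 9. L⁻¹ = 9·sin(10t)

Final answer: 9·sin(10t)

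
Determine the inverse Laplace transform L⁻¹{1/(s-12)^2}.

L⁻¹{n!/(s-a)^(n+1)} = t^n·e^(at), so L⁻¹{1/(s-12)^2} = t·e^(12t)

Final answer: t·e^(12t)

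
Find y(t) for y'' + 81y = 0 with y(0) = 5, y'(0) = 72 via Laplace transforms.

L{y''} + 81L{y} = 0. s²Y - 5s - 72 + 81Y = 0. Y(s² + 81) = 5s + 72. Y = (5s + 72)/(s² + 81). Inverting: y(t) = 5cos(9t) + 8sin(9t)

Final answer: y(t) = 5cos(9t) + 8sin(9t)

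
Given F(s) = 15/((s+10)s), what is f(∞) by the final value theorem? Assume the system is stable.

f(∞) = lim_{s→0} sF(s) = lim_{s→0} 15/(s+10) = 3/2

Final answer: 3/2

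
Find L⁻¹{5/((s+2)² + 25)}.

Form: b/((s-a)² + b²) → e^(at)sin(bt). With a=-2, b=5

Final answer: e^(-2t)·sin(5t)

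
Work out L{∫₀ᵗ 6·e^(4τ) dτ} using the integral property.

L{∫₀ᵗ f(τ)dτ} = F(s)/s with F(s) = 6/(s-4), so L{∫₀ᵗ 6·e^(4τ) dτ} = 6/(s(s-4))

Final answer: 6/(s(s-4))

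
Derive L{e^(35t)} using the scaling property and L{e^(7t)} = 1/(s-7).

Using L{f(at)} = (1/a)F(s/a) with a=5 and f(t) = e^(7t): L{e^(35t)} = (1/5) · 1/((s/5)-7) = (1/5) · 5/(s-35) = 1/(s-35)

Final answer: 1/(s-35)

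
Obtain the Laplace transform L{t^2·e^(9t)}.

L{t^n·e^(at)} = n!/(s-a)^(n+1), so L{t^2·e^(9t)} = 2/(s-9)^3

Final answer: 2/(s-9)^3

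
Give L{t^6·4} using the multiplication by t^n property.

L{4} = 4/s. d^1/ds^1[1/s] = -1/s². d^2/ds^2[1/s] = 2/s^3. d^3/ds^3[1/s] = -6/s^4. d^4/ds^4[1/s] = 24/s^5. d^5/ds^5[1/s] = -120/s^6. d^6/ds^6[1/s] = 720/s^7. So L{t^6} = (-1)^{6}·720/s^7 = 720/s^7. Then L{t^6·4} = 4·720/s^7 = 2880/s^7

Final answer: 2880/s^7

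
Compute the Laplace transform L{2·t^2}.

L{t^n} = n!/s^(n+1), so L{t^2} = 2/s^3. Then L{2·t^2} = 2·2/s^3 = 4/s^3

Final answer: 4/s^3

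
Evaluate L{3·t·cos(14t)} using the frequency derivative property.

L{cos(14t)} = s/(s² + 196). Derivative: d/ds[s/(s² + 196)] = [(s² + 196) - s·2s]/(s² + 196)² = (196 - s²)/(s² + 196)². So L{t·cos(14t)} = -F'(s) = (s² - 196)/(s² + 196)². Then L{3·t·cos(14t)} = 3·(s² - 196)/(s² + 196)²

Final answer: 3·(s² - 196)/(s² + 196)²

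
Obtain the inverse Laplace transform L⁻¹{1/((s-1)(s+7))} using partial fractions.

Decompose: A/(s-1) + B/(s+7). A = 1/8, B = -1/8. f(t) = (e^t - e^(-7t))/8

Final answer: (e^t - e^(-7t))/8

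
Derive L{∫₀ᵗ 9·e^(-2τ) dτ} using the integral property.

L{∫₀ᵗ f(τ)dτ} = F(s)/s with F(s) = 9/(s+2), so L{∫₀ᵗ 9·e^(-2τ) dτ} = 9/(s(s+2))

Final answer: 9/(s(s+2))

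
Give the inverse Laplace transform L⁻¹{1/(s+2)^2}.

L⁻¹{n!/(s-a)^(n+1)} = t^n·e^(at), so L⁻¹{1/(s+2)^2} = t·e^(-2t)

Final answer: t·e^(-2t)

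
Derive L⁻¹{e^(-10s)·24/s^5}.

L⁻¹{24/s^5} = t^4. By the time shift theorem, L⁻¹{e^(-as)F(s)} = u(t-a)f(t-a) with a=10, so L⁻¹{e^(-10s)·24/s^5} = u(t-10)·(t-10)^4

Final answer: u(t-10)·(t-10)^4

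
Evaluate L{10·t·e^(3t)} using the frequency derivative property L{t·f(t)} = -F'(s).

L{e^(3t)} = 1/(s-3). By frequency derivative: L{t·e^(3t)} = -d/ds[1/(s-3)] = -(-1)/(s-3)² = 1/(s-3)². Then L{10·t·e^(3t)} = 10·1/(s-3)² = 10/(s-3)²

Final answer: 10/(s-3)²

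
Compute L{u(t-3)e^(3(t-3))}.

u(t-a)f(t-a) with f(t)=e^(3t). L{e^(3t)} = 1/(s-3). By time shift: e^(-3s)/(s-3)

Final answer: e^(-3s)/(s-3)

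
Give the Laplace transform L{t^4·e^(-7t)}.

L{t^n·e^(at)} = n!/(s-a)^(n+1), so L{t^4·e^(-7t)} = 24/(s+7)^5

Final answer: 24/(s+7)^5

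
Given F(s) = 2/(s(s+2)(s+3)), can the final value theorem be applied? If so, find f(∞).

Poles of sF(s) = 2/((s+2)(s+3)) are at s = -2 and s = -3, both in the left half-plane. Theorem applies. f(∞) = lim_{s→0} sF(s) = 2/(2·3) = 1/3

Final answer: 1/3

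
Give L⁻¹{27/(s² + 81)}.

This is the form c·a/(s² + a²) with a = 9, c = 3. L⁻¹ = 3·sin(9t)

Final answer: 3·sin(9t)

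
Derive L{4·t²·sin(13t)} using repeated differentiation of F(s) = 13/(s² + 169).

F(s) = 13/(s² + 169). F'(s) = -26s/(s² + 169)². F''(s) = -26(169 - 3s²)/(s² + 169)³ = (78s² - 4394)/(s² + 169)³. So L{t²·sin(13t)} = (-1)² F''(s) = (78s² - 4394)/(s² + 169)³. Then L{4·t²·sin(13t)} = 4·(78s² - 4394)/(s² + 169)³ = (312s² - 17576)/(s² + 169)³

Final answer: (312s² - 17576)/(s² + 169)³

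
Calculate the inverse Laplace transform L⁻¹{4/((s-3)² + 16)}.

Using frequency shift, L⁻¹{4/((s-3)² + 16)} = e^(3t)·sin(4t)

Final answer: e^(3t)·sin(4t)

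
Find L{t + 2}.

L{t + 2} = L{t} + 2·L{1} = 1/s² + 2/s

Final answer: 1/s² + 2/s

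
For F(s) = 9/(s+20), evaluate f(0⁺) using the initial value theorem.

f(0⁺) = lim_{s→∞} s·9/(s+20) = lim_{s→∞} 9s/(s+20) = 9

Final answer: 9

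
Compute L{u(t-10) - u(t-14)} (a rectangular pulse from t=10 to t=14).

L{u(t-a)} = e^(-as)/s. L{u(t-10) - u(t-14)} = (e^(-10s) - e^(-14s))/s

Final answer: (e^(-10s) - e^(-14s))/s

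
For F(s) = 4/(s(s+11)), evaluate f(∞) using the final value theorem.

f(∞) = lim_{s→0} s·4/(s(s+11)) = lim_{s→0} 4/(s+11) = 4/11 = 4/11

Final answer: 4/11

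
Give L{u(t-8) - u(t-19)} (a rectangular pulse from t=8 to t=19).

L{u(t-a)} = e^(-as)/s. L{u(t-8) - u(t-19)} = (e^(-8s) - e^(-19s))/s

Final answer: (e^(-8s) - e^(-19s))/s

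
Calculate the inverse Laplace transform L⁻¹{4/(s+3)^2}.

L⁻¹{n!/(s-a)^(n+1)} = t^n·e^(at) with n=1, a=-3. So L⁻¹{1/(s+3)^2} = t·e^(-3t), and L⁻¹{4/(s+3)^2} = (4/1)·t·e^(-3t) = 4·t·e^(-3t)

Final answer: 4·t·e^(-3t)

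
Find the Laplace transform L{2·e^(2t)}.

L{e^(at)} = 1/(s-a), so L{e^(2t)} = 1/(s-2). Then L{2·e^(2t)} = 2/(s-2)

Final answer: 2/(s-2)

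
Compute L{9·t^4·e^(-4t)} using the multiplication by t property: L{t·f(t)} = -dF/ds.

Using L{t^n·e^(at)} = n!/(s-a)^(n+1), L{t^4·e^(-4t)} = 24/(s+4)^5, so L{9·t^4·e^(-4t)} = 9·24/(s+4)^5 = 216/(s+4)^5

Final answer: 216/(s+4)^5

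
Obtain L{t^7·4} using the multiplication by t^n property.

L{4} = 4/s. d^1/ds^1[1/s] = -1/s². d^2/ds^2[1/s] = 2/s^3. d^3/ds^3[1/s] = -6/s^4. d^4/ds^4[1/s] = 24/s^5. d^5/ds^5[1/s] = -120/s^6. d^6/ds^6[1/s] = 720/s^7. d^7/ds^7[1/s] = -5040/s^8. So L{t^7} = (-1)^{7}·-5040/s^8 = 5040/s^8. Then L{t^7·4} = 4·5040/s^8 = 20160/s^8

Final answer: 20160/s^8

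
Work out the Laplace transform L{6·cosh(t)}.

L{cosh(ωt)} = s/(s² - ω²), so L{cosh(t)} = s/(s² - 1). Then L{6·cosh(t)} = 6·s/(s² - 1) = 6s/(s² - 1)

Final answer: 6s/(s² - 1)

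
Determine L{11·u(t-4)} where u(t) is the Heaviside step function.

L{u(t-a)} = e^(-as)/s. Here a=4, so L{u(t-4)} = e^(-4s)/s, and L{11·u(t-4)} = 11·e^(-4s)/s

Final answer: 11·e^(-4s)/s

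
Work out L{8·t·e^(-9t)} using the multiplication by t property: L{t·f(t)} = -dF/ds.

Using L{t^n·e^(at)} = n!/(s-a)^(n+1), L{t·e^(-9t)} = 1/(s+9)^2, so L{8·t·e^(-9t)} = 8·1/(s+9)^2 = 8/(s+9)^2

Final answer: 8/(s+9)^2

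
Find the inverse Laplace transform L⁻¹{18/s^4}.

L⁻¹{n!/s^(n+1)} = t^n with n=3. So L⁻¹{6/s^4} = t^3, and L⁻¹{18/s^4} = (18/6)·t^3 = 3·t^3

Final answer: 3·t^3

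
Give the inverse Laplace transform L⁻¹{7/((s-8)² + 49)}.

Using frequency shift, L⁻¹{7/((s-8)² + 49)} = e^(8t)·sin(7t)

Final answer: e^(8t)·sin(7t)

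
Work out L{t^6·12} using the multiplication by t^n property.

L{12} = 12/s. d^1/ds^1[1/s] = -1/s². d^2/ds^2[1/s] = 2/s^3. d^3/ds^3[1/s] = -6/s^4. d^4/ds^4[1/s] = 24/s^5. d^5/ds^5[1/s] = -120/s^6. d^6/ds^6[1/s] = 720/s^7. So L{t^6} = (-1)^{6}·720/s^7 = 720/s^7. Then L{t^6·12} = 12·720/s^7 = 8640/s^7

Final answer: 8640/s^7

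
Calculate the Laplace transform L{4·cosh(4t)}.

L{cosh(ωt)} = s/(s² - ω²), so L{cosh(4t)} = s/(s² - 16). Then L{4·cosh(4t)} = 4·s/(s² - 16) = 4s/(s² - 16)

Final answer: 4s/(s² - 16)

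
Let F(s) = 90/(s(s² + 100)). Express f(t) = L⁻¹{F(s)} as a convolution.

90/(s(s² + 100)) = (1/s)·(90/(s² + 100)) = L{1}·L{9·sin(10t)}. So f(t) = 1*(9·sin(10t)) = ∫₀ᵗ 9·sin(10τ) dτ

Final answer: ∫₀ᵗ 9·sin(10τ) dτ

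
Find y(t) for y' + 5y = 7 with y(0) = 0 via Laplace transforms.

sY + 5Y = 7/s. Y = 7/(s(s+5)). Partial fractions: Y = 7/5/s - 7/5/(s+5)

Final answer: y(t) = 7/5(1 - e^(-5t))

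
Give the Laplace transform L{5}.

L{5} = 5 · L{1} = 5/s

Final answer: 5/s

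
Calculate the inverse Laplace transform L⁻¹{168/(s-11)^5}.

L⁻¹{n!/(s-a)^(n+1)} = t^n·e^(at) with n=4, a=11. So L⁻¹{24/(s-11)^5} = t^4·e^(11t), and L⁻¹{168/(s-11)^5} = (168/24)·t^4·e^(11t) = 7·t^4·e^(11t)

Final answer: 7·t^4·e^(11t)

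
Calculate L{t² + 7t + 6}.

L{t² + 7t + 6} = 2/s³ + 7/s² + 6/s = 2/s³ + 7/s² + 6/s

Final answer: 2/s³ + 7/s² + 6/s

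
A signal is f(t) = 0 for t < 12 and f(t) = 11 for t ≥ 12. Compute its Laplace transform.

f(t) = 11·u(t-12). L{u(t-12)} = e^(-12s)/s, so L{f(t)} = 11·e^(-12s)/s

Final answer: 11·e^(-12s)/s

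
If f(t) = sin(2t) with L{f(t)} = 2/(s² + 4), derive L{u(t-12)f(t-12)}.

Time shift theorem: L{u(t-a)f(t-a)} = e^(-as)F(s). Here a=12, F(s) = 2/(s² + 4), so L{u(t-12)f(t-12)} = e^(-12s)·2/(s² + 4)

Final answer: e^(-12s)·2/(s² + 4)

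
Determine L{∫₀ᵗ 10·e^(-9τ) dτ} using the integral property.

L{∫₀ᵗ f(τ)dτ} = F(s)/s with F(s) = 10/(s+9), so L{∫₀ᵗ 10·e^(-9τ) dτ} = 10/(s(s+9))

Final answer: 10/(s(s+9))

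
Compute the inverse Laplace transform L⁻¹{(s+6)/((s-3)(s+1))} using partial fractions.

Using partial fractions, f(t) = (9e^(3t) - 5e^(-t))/4

Final answer: (9e^(3t) - 5e^(-t))/4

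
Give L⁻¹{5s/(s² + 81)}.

This is the form c·s/(s² + a²) with a = 9, c = 5. L⁻¹ = 5·cos(9t)

Final answer: 5·cos(9t)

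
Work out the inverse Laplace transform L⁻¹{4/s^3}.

L⁻¹{n!/s^(n+1)} = t^n with n=2. So L⁻¹{2/s^3} = t^2, and L⁻¹{4/s^3} = (4/2)·t^2 = 2·t^2

Final answer: 2·t^2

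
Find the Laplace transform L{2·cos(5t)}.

L{cos(ωt)} = s/(s² + ω²), so L{cos(5t)} = s/(s² + 25). Then L{2·cos(5t)} = 2·s/(s² + 25) = 2s/(s² + 25)

Final answer: 2s/(s² + 25)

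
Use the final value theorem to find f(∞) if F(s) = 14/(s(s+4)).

f(∞) = lim_{s→0} s·14/(s(s+4)) = lim_{s→0} 14/(s+4) = 14/4 = 7/2

Final answer: 7/2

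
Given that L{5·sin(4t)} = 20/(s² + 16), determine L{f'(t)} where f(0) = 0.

L{f'(t)} = s·F(s) - f(0) = s·20/(s² + 16) - 0 = 20s/(s² + 16)

Final answer: 20s/(s² + 16)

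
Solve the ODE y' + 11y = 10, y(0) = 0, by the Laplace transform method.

sY + 11Y = 10/s. Y = 10/(s(s+11)). Partial fractions: Y = 10/11/s - 10/11/(s+11)

Final answer: y(t) = 10/11(1 - e^(-11t))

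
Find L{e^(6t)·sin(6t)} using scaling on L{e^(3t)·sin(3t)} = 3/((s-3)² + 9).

Scaling with a=2: L{e^(6t)·sin(6t)} = (1/2) · 3/((s/2-3)² + 9). Simplifying: 6/((s-6)² + 36)

Final answer: 6/((s-6)² + 36)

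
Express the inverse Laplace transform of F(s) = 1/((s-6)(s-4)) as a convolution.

1/((s-6)(s-4)) = (1/(s-6))·(1/(s-4)) = L{e^(6t)}·L{e^(4t)}. So f(t) = e^(6t)*e^(4t) = ∫₀ᵗ e^(6τ)·e^(4(t-τ)) dτ

Final answer: ∫₀ᵗ e^(6τ)·e^(4(t-τ)) dτ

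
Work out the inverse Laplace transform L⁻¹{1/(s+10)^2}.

L⁻¹{n!/(s-a)^(n+1)} = t^n·e^(at) with n=1, a=-10. So L⁻¹{1/(s+10)^2} = t·e^(-10t)

Final answer: t·e^(-10t)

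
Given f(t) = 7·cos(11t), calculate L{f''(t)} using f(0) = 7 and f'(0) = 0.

F(s) = 7s/(s² + 121). L{f''(t)} = s²F(s) - sf(0) - f'(0) = 7s³/(s² + 121) - 7s = (7s³ - 7s(s² + 121))/(s² + 121) = -847s/(s² + 121)

Final answer: -847s/(s² + 121)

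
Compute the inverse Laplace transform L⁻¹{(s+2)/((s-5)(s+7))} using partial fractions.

Using partial fractions, f(t) = (7e^(5t) + 5e^(-7t))/12

Final answer: (7e^(5t) + 5e^(-7t))/12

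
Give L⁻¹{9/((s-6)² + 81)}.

Form: b/((s-a)² + b²) → e^(at)sin(bt). With a=6, b=9

Final answer: e^(6t)·sin(9t)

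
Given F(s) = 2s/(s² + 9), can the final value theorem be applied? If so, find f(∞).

The final value theorem requires all poles of sF(s) in the left half-plane. sF(s) = 2s²/(s² + 9) has poles at s = ±3i (imaginary axis). Theorem does NOT apply (oscillatory system).

Final answer: Not applicable (oscillatory)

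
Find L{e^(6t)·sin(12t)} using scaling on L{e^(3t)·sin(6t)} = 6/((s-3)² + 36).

Scaling with a=2: L{e^(6t)·sin(12t)} = (1/2) · 6/((s/2-3)² + 36). Simplifying: 12/((s-6)² + 144)

Final answer: 12/((s-6)² + 144)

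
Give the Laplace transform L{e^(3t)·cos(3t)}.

L{e^(at)·cos(ωt)} = (s-a)/((s-a)² + ω²), so L{e^(3t)·cos(3t)} = (s-3)/((s-3)² + 9)

Final answer: (s-3)/((s-3)² + 9)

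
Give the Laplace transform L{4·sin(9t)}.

L{sin(ωt)} = ω/(s² + ω²), so L{sin(9t)} = 9/(s² + 81). Then L{4·sin(9t)} = 4·9/(s² + 81) = 36/(s² + 81)

Final answer: 36/(s² + 81)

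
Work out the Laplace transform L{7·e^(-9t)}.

L{e^(at)} = 1/(s-a), so L{e^(-9t)} = 1/(s+9). Then L{7·e^(-9t)} = 7/(s+9)

Final answer: 7/(s+9)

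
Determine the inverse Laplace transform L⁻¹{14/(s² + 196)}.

L⁻¹{14/(s² + 196)} = sin(14t)

Final answer: sin(14t)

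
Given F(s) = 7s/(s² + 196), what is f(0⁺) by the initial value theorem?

f(0⁺) = lim_{s→∞} s·7s/(s² + 196) = lim_{s→∞} 7s²/(s² + 196) = 7

Final answer: 7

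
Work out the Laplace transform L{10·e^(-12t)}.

L{e^(at)} = 1/(s-a), so L{e^(-12t)} = 1/(s+12). Then L{10·e^(-12t)} = 10/(s+12)

Final answer: 10/(s+12)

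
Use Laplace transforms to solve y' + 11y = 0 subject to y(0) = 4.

L{y'} + 11L{y} = 0. sY - 4 + 11Y = 0. Y(s+11) = 4. Y = 4/(s+11)

Final answer: y(t) = 4e^(-11t)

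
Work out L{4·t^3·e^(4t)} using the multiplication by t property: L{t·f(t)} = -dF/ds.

Using L{t^n·e^(at)} = n!/(s-a)^(n+1), L{t^3·e^(4t)} = 6/(s-4)^4, so L{4·t^3·e^(4t)} = 4·6/(s-4)^4 = 24/(s-4)^4

Final answer: 24/(s-4)^4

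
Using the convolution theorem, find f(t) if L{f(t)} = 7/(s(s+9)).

7/(s(s+9)) = (7/s)·(1/(s+9)) = L{7}·L{e^(-9t)}. By convolution, f(t) = 7*e^(-9t) = ∫₀ᵗ 7·e^(-9τ) dτ = 7·(1 - e^(-9t))/9

Final answer: 7·(1 - e^(-9t))/9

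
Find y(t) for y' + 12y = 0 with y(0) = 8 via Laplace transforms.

L{y'} + 12L{y} = 0. sY - 8 + 12Y = 0. Y(s+12) = 8. Y = 8/(s+12)

Final answer: y(t) = 8e^(-12t)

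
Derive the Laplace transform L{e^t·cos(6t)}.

L{e^(at)·cos(ωt)} = (s-a)/((s-a)² + ω²), so L{e^t·cos(6t)} = (s-1)/((s-1)² + 36)

Final answer: (s-1)/((s-1)² + 36)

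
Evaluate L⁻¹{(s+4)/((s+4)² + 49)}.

Using frequency shift: L⁻¹{(s-a)/((s-a)² + b²)} = e^(at)cos(bt). Here a=-4, b=7

Final answer: e^(-4t)·cos(7t)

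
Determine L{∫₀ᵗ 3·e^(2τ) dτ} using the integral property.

L{∫₀ᵗ f(τ)dτ} = F(s)/s with F(s) = 3/(s-2), so L{∫₀ᵗ 3·e^(2τ) dτ} = 3/(s(s-2))

Final answer: 3/(s(s-2))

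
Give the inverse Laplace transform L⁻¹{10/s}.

L⁻¹{c/s} = c, so L⁻¹{10/s} = 10

Final answer: 10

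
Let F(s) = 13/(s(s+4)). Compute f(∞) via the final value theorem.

f(∞) = lim_{s→0} s·13/(s(s+4)) = lim_{s→0} 13/(s+4) = 13/4 = 13/4

Final answer: 13/4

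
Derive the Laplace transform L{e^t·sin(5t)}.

L{e^(at)·sin(ωt)} = ω/((s-a)² + ω²), so L{e^t·sin(5t)} = 5/((s-1)² + 25)

Final answer: 5/((s-1)² + 25)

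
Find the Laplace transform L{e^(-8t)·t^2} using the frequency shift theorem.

L{e^(at)·t^n} = n!/(s-a)^(n+1), so L{e^(-8t)·t^2} = 2/(s+8)^3

Final answer: 2/(s+8)^3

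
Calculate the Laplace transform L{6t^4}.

L{6t^4} = 6 · L{t^4} = 6 · 24/s^5 = 144/s^5

Final answer: 144/s^5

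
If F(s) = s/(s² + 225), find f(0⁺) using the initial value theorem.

f(0⁺) = lim_{s→∞} s·s/(s² + 225) = lim_{s→∞} s²/(s² + 225) = 1

Final answer: 1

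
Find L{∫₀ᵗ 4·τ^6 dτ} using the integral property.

L{∫₀ᵗ f(τ)dτ} = F(s)/s with f(t) = 4t^6. F(s) = 2880/s^7, so L{∫₀ᵗ 4·τ^6 dτ} = (2880/s^7)/s = 2880/s^8. (Check: ∫₀ᵗ 4·τ^6 dτ = 4t^7/7.)

Final answer: 2880/s^8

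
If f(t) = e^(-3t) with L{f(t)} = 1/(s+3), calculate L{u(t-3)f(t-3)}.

Time shift theorem: L{u(t-a)f(t-a)} = e^(-as)F(s). Here a=3, F(s) = 1/(s+3), so L{u(t-3)f(t-3)} = e^(-3s)·1/(s+3)

Final answer: e^(-3s)·1/(s+3)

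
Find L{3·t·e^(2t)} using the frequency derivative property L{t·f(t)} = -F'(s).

L{e^(2t)} = 1/(s-2). By frequency derivative: L{t·e^(2t)} = -d/ds[1/(s-2)] = -(-1)/(s-2)² = 1/(s-2)². Then L{3·t·e^(2t)} = 3·1/(s-2)² = 3/(s-2)²

Final answer: 3/(s-2)²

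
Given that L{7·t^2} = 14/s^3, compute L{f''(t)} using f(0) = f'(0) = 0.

L{f''(t)} = s²F(s) - sf(0) - f'(0) = s²·14/s^3 - 0 - 0 = 14/s

Final answer: 14/s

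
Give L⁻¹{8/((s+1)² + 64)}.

Form: b/((s-a)² + b²) → e^(at)sin(bt). With a=-1, b=8

Final answer: e^(-t)·sin(8t)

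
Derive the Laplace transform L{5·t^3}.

L{t^n} = n!/s^(n+1), so L{t^3} = 6/s^4. Then L{5·t^3} = 5·6/s^4 = 30/s^4

Final answer: 30/s^4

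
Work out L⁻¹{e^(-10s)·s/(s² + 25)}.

L⁻¹{s/(s² + 25)} = cos(5t). By the time shift theorem, L⁻¹{e^(-as)F(s)} = u(t-a)f(t-a) with a=10, so L⁻¹{e^(-10s)·s/(s² + 25)} = u(t-10)·cos(5(t-10))

Final answer: u(t-10)·cos(5(t-10))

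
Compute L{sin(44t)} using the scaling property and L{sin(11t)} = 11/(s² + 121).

Using L{f(at)} = (1/a)F(s/a) with a=4: L{sin(44t)} = (1/4) · 11/((s/4)² + 121) = (1/4) · 11·16/(s² + 1936) = 44/(s² + 1936)

Final answer: 44/(s² + 1936)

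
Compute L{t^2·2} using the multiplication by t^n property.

L{2} = 2/s. d^1/ds^1[1/s] = -1/s². d^2/ds^2[1/s] = 2/s^3. So L{t^2} = (-1)^{2}·2/s^3 = 2/s^3. Then L{t^2·2} = 2·2/s^3 = 4/s^3

Final answer: 4/s^3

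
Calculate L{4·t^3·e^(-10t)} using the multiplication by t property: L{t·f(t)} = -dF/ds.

Using L{t^n·e^(at)} = n!/(s-a)^(n+1), L{t^3·e^(-10t)} = 6/(s+10)^4, so L{4·t^3·e^(-10t)} = 4·6/(s+10)^4 = 24/(s+10)^4

Final answer: 24/(s+10)^4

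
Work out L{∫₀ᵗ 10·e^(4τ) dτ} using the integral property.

L{∫₀ᵗ f(τ)dτ} = F(s)/s with F(s) = 10/(s-4), so L{∫₀ᵗ 10·e^(4τ) dτ} = 10/(s(s-4))

Final answer: 10/(s(s-4))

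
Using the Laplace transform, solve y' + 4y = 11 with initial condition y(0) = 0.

sY + 4Y = 11/s. Y = 11/(s(s+4)). Partial fractions: Y = 11/4/s - 11/4/(s+4)

Final answer: y(t) = 11/4(1 - e^(-4t))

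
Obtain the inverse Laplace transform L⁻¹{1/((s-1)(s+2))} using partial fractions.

Decompose: A/(s-1) + B/(s+2). A = 1/3, B = -1/3. f(t) = (e^t - e^(-2t))/3

Final answer: (e^t - e^(-2t))/3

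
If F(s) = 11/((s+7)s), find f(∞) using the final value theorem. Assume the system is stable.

f(∞) = lim_{s→0} sF(s) = lim_{s→0} 11/(s+7) = 11/7

Final answer: 11/7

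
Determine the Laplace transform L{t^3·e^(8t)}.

L{t^n·e^(at)} = n!/(s-a)^(n+1), so L{t^3·e^(8t)} = 6/(s-8)^4

Final answer: 6/(s-8)^4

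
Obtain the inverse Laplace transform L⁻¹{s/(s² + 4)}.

L⁻¹{s/(s² + 4)} = cos(2t)

Final answer: cos(2t)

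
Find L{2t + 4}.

L{2t + 4} = 2·L{t} + 4·L{1} = 2/s² + 4/s

Final answer: 2/s² + 4/s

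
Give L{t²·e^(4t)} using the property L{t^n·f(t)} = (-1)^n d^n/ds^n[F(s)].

L{e^(4t)} = 1/(s-4). d/ds[1/(s-4)] = -1/(s-4)². d²/ds²[1/(s-4)] = 2/(s-4)³. So L{t²·e^(4t)} = (-1)² · 2/(s-4)³ = 2/(s-4)³

Final answer: 2/(s-4)³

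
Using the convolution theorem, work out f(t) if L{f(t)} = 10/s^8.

10/s^8 = (10/s)·(1/s^7) = L{10}·L{t^6/720}. By convolution, f(t) = 10*t^6/720 = ∫₀ᵗ 10·τ^6/720 dτ = 10·t^7/5040

Final answer: 10·t^7/5040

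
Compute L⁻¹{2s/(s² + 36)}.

This is the form c·s/(s² + a²) with a = 6, c = 2. L⁻¹ = 2·cos(6t)

Final answer: 2·cos(6t)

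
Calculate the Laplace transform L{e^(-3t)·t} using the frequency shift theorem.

L{e^(at)·t^n} = n!/(s-a)^(n+1), so L{e^(-3t)·t} = 1/(s+3)^2

Final answer: 1/(s+3)^2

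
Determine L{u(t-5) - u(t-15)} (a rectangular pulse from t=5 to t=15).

L{u(t-a)} = e^(-as)/s. L{u(t-5) - u(t-15)} = (e^(-5s) - e^(-15s))/s

Final answer: (e^(-5s) - e^(-15s))/s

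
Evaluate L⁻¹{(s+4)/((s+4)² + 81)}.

Using frequency shift: L⁻¹{(s-a)/((s-a)² + b²)} = e^(at)cos(bt). Here a=-4, b=9

Final answer: e^(-4t)·cos(9t)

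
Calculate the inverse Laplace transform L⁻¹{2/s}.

L⁻¹{c/s} = c, so L⁻¹{2/s} = 2

Final answer: 2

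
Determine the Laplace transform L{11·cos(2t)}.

L{cos(ωt)} = s/(s² + ω²), so L{cos(2t)} = s/(s² + 4). Then L{11·cos(2t)} = 11·s/(s² + 4) = 11s/(s² + 4)

Final answer: 11s/(s² + 4)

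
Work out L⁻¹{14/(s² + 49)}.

This is the form c·a/(s² + a²) with a = 7, c = 2. L⁻¹ = 2·sin(7t)

Final answer: 2·sin(7t)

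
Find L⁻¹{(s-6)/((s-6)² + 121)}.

Using frequency shift: L⁻¹{(s-a)/((s-a)² + b²)} = e^(at)cos(bt). Here a=6, b=11

Final answer: e^(6t)·cos(11t)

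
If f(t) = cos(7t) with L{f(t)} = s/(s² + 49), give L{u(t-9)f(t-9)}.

Time shift theorem: L{u(t-a)f(t-a)} = e^(-as)F(s). Here a=9, F(s) = s/(s² + 49), so L{u(t-9)f(t-9)} = e^(-9s)·s/(s² + 49)

Final answer: e^(-9s)·s/(s² + 49)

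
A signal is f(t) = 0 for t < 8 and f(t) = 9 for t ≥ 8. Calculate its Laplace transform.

f(t) = 9·u(t-8). L{u(t-8)} = e^(-8s)/s, so L{f(t)} = 9·e^(-8s)/s

Final answer: 9·e^(-8s)/s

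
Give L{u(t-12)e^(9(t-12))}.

u(t-a)f(t-a) with f(t)=e^(9t). L{e^(9t)} = 1/(s-9). By time shift: e^(-12s)/(s-9)

Final answer: e^(-12s)/(s-9)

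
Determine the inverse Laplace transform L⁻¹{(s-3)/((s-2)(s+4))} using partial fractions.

Using partial fractions, f(t) = (-e^(2t) + 7e^(-4t))/6

Final answer: (-e^(2t) + 7e^(-4t))/6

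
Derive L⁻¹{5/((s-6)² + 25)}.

Form: b/((s-a)² + b²) → e^(at)sin(bt). With a=6, b=5

Final answer: e^(6t)·sin(5t)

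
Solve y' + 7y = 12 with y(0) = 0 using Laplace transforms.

sY + 7Y = 12/s. Y = 12/(s(s+7)). Partial fractions: Y = 12/7/s - 12/7/(s+7)

Final answer: y(t) = 12/7(1 - e^(-7t))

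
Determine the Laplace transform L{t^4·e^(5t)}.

L{t^n·e^(at)} = n!/(s-a)^(n+1), so L{t^4·e^(5t)} = 24/(s-5)^5

Final answer: 24/(s-5)^5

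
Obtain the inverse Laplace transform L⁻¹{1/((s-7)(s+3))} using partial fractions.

Decompose: A/(s-7) + B/(s+3). A = 1/10, B = -1/10. f(t) = (e^(7t) - e^(-3t))/10

Final answer: (e^(7t) - e^(-3t))/10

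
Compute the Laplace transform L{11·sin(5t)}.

L{sin(ωt)} = ω/(s² + ω²), so L{sin(5t)} = 5/(s² + 25). Then L{11·sin(5t)} = 11·5/(s² + 25) = 55/(s² + 25)

Final answer: 55/(s² + 25)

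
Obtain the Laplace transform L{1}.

L{1} = 1 · L{1} = 1/s

Final answer: 1/s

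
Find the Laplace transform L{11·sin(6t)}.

L{sin(ωt)} = ω/(s² + ω²), so L{sin(6t)} = 6/(s² + 36). Then L{11·sin(6t)} = 11·6/(s² + 36) = 66/(s² + 36)

Final answer: 66/(s² + 36)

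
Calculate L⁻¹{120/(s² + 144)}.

This is the form c·a/(s² + a²) with a = 12, c = 10. L⁻¹ = 10·sin(12t)

Final answer: 10·sin(12t)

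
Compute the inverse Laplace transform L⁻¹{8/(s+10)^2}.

L⁻¹{n!/(s-a)^(n+1)} = t^n·e^(at) with n=1, a=-10. So L⁻¹{1/(s+10)^2} = t·e^(-10t), and L⁻¹{8/(s+10)^2} = (8/1)·t·e^(-10t) = 8·t·e^(-10t)

Final answer: 8·t·e^(-10t)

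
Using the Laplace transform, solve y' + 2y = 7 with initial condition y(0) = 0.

sY + 2Y = 7/s. Y = 7/(s(s+2)). Partial fractions: Y = 7/2/s - 7/2/(s+2)

Final answer: y(t) = 7/2(1 - e^(-2t))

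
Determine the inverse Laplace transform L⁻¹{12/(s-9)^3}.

L⁻¹{n!/(s-a)^(n+1)} = t^n·e^(at) with n=2, a=9. So L⁻¹{2/(s-9)^3} = t^2·e^(9t), and L⁻¹{12/(s-9)^3} = (12/2)·t^2·e^(9t) = 6·t^2·e^(9t)

Final answer: 6·t^2·e^(9t)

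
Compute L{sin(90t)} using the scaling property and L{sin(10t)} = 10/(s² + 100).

Using L{f(at)} = (1/a)F(s/a) with a=9: L{sin(90t)} = (1/9) · 10/((s/9)² + 100) = (1/9) · 10·81/(s² + 8100) = 90/(s² + 8100)

Final answer: 90/(s² + 8100)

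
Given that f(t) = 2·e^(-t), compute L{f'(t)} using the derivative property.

f(0) = 2, F(s) = 2/(s+1). L{f'(t)} = s·F(s) - f(0) = 2s/(s+1) - 2 = (2s - 2(s+1))/(s+1) = -2/(s+1)

Final answer: -2/(s+1)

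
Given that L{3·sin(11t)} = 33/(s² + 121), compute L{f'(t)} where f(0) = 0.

L{f'(t)} = s·F(s) - f(0) = s·33/(s² + 121) - 0 = 33s/(s² + 121)

Final answer: 33s/(s² + 121)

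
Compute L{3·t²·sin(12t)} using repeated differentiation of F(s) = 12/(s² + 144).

F(s) = 12/(s² + 144). F'(s) = -24s/(s² + 144)². F''(s) = -24(144 - 3s²)/(s² + 144)³ = (72s² - 3456)/(s² + 144)³. So L{t²·sin(12t)} = (-1)² F''(s) = (72s² - 3456)/(s² + 144)³. Then L{3·t²·sin(12t)} = 3·(72s² - 3456)/(s² + 144)³ = (216s² - 10368)/(s² + 144)³

Final answer: (216s² - 10368)/(s² + 144)³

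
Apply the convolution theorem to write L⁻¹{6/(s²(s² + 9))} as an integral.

6/(s²(s² + 9)) = (1/s²)·(6/(s² + 9)) = L{t}·L{2·sin(3t)}. So f(t) = t*(2·sin(3t)) = ∫₀ᵗ 2τ·sin(3(t-τ)) dτ

Final answer: ∫₀ᵗ 2τ·sin(3(t-τ)) dτ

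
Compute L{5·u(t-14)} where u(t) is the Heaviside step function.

L{u(t-a)} = e^(-as)/s. Here a=14, so L{u(t-14)} = e^(-14s)/s, and L{5·u(t-14)} = 5·e^(-14s)/s

Final answer: 5·e^(-14s)/s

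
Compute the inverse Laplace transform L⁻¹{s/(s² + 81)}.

L⁻¹{s/(s² + 81)} = cos(9t)

Final answer: cos(9t)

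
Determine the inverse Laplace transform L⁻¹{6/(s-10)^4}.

L⁻¹{n!/(s-a)^(n+1)} = t^n·e^(at) with n=3, a=10. So L⁻¹{6/(s-10)^4} = t^3·e^(10t)

Final answer: t^3·e^(10t)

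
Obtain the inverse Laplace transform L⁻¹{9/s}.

L⁻¹{c/s} = c, so L⁻¹{9/s} = 9

Final answer: 9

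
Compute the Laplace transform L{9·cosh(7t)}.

L{cosh(ωt)} = s/(s² - ω²), so L{cosh(7t)} = s/(s² - 49). Then L{9·cosh(7t)} = 9·s/(s² - 49) = 9s/(s² - 49)

Final answer: 9s/(s² - 49)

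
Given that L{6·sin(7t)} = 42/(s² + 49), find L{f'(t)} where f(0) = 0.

L{f'(t)} = s·F(s) - f(0) = s·42/(s² + 49) - 0 = 42s/(s² + 49)

Final answer: 42s/(s² + 49)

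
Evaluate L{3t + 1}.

L{3t + 1} = 3·L{t} + L{1} = 3/s² + 1/s

Final answer: 3/s² + 1/s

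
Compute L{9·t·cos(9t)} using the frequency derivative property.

L{cos(9t)} = s/(s² + 81). Derivative: d/ds[s/(s² + 81)] = [(s² + 81) - s·2s]/(s² + 81)² = (81 - s²)/(s² + 81)². So L{t·cos(9t)} = -F'(s) = (s² - 81)/(s² + 81)². Then L{9·t·cos(9t)} = 9·(s² - 81)/(s² + 81)²

Final answer: 9·(s² - 81)/(s² + 81)²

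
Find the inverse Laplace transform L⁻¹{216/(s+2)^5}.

L⁻¹{n!/(s-a)^(n+1)} = t^n·e^(at) with n=4, a=-2. So L⁻¹{24/(s+2)^5} = t^4·e^(-2t), and L⁻¹{216/(s+2)^5} = (216/24)·t^4·e^(-2t) = 9·t^4·e^(-2t)

Final answer: 9·t^4·e^(-2t)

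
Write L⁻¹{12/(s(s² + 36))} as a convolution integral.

12/(s(s² + 36)) = (1/s)·(12/(s² + 36)) = L{1}·L{2·sin(6t)}. So f(t) = 1*(2·sin(6t)) = ∫₀ᵗ 2·sin(6τ) dτ

Final answer: ∫₀ᵗ 2·sin(6τ) dτ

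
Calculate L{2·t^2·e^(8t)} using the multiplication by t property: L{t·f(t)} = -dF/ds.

Using L{t^n·e^(at)} = n!/(s-a)^(n+1), L{t^2·e^(8t)} = 2/(s-8)^3, so L{2·t^2·e^(8t)} = 2·2/(s-8)^3 = 4/(s-8)^3

Final answer: 4/(s-8)^3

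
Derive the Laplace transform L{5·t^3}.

L{t^n} = n!/s^(n+1), so L{t^3} = 6/s^4. Then L{5·t^3} = 5·6/s^4 = 30/s^4

Final answer: 30/s^4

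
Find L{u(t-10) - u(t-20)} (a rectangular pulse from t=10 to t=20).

L{u(t-a)} = e^(-as)/s. L{u(t-10) - u(t-20)} = (e^(-10s) - e^(-20s))/s

Final answer: (e^(-10s) - e^(-20s))/s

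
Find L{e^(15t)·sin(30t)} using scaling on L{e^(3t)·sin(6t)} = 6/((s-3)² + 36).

Scaling with a=5: L{e^(15t)·sin(30t)} = (1/5) · 6/((s/5-3)² + 36). Simplifying: 30/((s-15)² + 900)

Final answer: 30/((s-15)² + 900)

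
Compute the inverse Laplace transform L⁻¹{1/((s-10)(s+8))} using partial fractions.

Decompose: A/(s-10) + B/(s+8). A = 1/18, B = -1/18. f(t) = (e^(10t) - e^(-8t))/18

Final answer: (e^(10t) - e^(-8t))/18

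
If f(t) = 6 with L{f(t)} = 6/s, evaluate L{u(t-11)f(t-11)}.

Time shift theorem: L{u(t-a)f(t-a)} = e^(-as)F(s). Here a=11, F(s) = 6/s, so L{u(t-11)f(t-11)} = e^(-11s)·6/s

Final answer: e^(-11s)·6/s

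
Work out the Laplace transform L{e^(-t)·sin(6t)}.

L{e^(at)·sin(ωt)} = ω/((s-a)² + ω²), so L{e^(-t)·sin(6t)} = 6/((s+1)² + 36)

Final answer: 6/((s+1)² + 36)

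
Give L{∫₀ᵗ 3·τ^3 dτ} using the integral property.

L{∫₀ᵗ f(τ)dτ} = F(s)/s with f(t) = 3t^3. F(s) = 18/s^4, so L{∫₀ᵗ 3·τ^3 dτ} = (18/s^4)/s = 18/s^5. (Check: ∫₀ᵗ 3·τ^3 dτ = 3t^4/4.)

Final answer: 18/s^5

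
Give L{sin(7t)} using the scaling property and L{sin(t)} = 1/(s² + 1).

Using L{f(at)} = (1/a)F(s/a) with a=7: L{sin(7t)} = (1/7) · 1/((s/7)² + 1) = (1/7) · 1·49/(s² + 49) = 7/(s² + 49)

Final answer: 7/(s² + 49)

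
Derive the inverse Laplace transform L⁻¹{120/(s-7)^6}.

L⁻¹{n!/(s-a)^(n+1)} = t^n·e^(at), so L⁻¹{120/(s-7)^6} = t^5·e^(7t)

Final answer: t^5·e^(7t)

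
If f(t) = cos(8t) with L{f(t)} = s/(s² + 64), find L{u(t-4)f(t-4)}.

Time shift theorem: L{u(t-a)f(t-a)} = e^(-as)F(s). Here a=4, F(s) = s/(s² + 64), so L{u(t-4)f(t-4)} = e^(-4s)·s/(s² + 64)

Final answer: e^(-4s)·s/(s² + 64)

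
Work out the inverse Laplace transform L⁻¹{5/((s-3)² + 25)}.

Using frequency shift, L⁻¹{5/((s-3)² + 25)} = e^(3t)·sin(5t)

Final answer: e^(3t)·sin(5t)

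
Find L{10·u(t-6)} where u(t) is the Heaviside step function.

L{u(t-a)} = e^(-as)/s. Here a=6, so L{u(t-6)} = e^(-6s)/s, and L{10·u(t-6)} = 10·e^(-6s)/s

Final answer: 10·e^(-6s)/s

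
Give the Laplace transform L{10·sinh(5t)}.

L{sinh(ωt)} = ω/(s² - ω²), so L{sinh(5t)} = 5/(s² - 25). Then L{10·sinh(5t)} = 10·5/(s² - 25) = 50/(s² - 25)

Final answer: 50/(s² - 25)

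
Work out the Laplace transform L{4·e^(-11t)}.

L{e^(at)} = 1/(s-a), so L{e^(-11t)} = 1/(s+11). Then L{4·e^(-11t)} = 4/(s+11)

Final answer: 4/(s+11)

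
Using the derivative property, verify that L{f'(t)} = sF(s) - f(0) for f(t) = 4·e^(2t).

f'(t) = 8e^(2t). Direct: L{f'(t)} = 8/(s-2). Property: s·4/(s-2) - 4 = (4s - 4(s-2))/(s-2) = 8/(s-2). ✓

Final answer: 8/(s-2)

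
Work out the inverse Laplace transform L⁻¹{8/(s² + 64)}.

L⁻¹{8/(s² + 64)} = sin(8t)

Final answer: sin(8t)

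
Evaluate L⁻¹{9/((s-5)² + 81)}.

Form: b/((s-a)² + b²) → e^(at)sin(bt). With a=5, b=9

Final answer: e^(5t)·sin(9t)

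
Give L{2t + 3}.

L{2t + 3} = 2·L{t} + 3·L{1} = 2/s² + 3/s

Final answer: 2/s² + 3/s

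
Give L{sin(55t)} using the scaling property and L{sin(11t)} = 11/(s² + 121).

Using L{f(at)} = (1/a)F(s/a) with a=5: L{sin(55t)} = (1/5) · 11/((s/5)² + 121) = (1/5) · 11·25/(s² + 3025) = 55/(s² + 3025)

Final answer: 55/(s² + 3025)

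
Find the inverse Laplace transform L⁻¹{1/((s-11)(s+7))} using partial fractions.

Decompose: A/(s-11) + B/(s+7). A = 1/18, B = -1/18. f(t) = (e^(11t) - e^(-7t))/18

Final answer: (e^(11t) - e^(-7t))/18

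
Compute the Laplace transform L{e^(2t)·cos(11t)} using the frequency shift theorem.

Frequency shift: L{e^(at)f(t)} = F(s-a). L{e^(2t)·cos(11t)} = (s-2)/((s-2)² + 121)

Final answer: (s-2)/((s-2)² + 121)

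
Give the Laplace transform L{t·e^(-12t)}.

L{t^n·e^(at)} = n!/(s-a)^(n+1), so L{t·e^(-12t)} = 1/(s+12)^2

Final answer: 1/(s+12)^2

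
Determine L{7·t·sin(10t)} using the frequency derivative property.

L{sin(10t)} = 10/(s² + 100). By L{t·f(t)} = -F'(s): -d/ds[10/(s² + 100)] = -(10)·(-2s)/(s² + 100)² = 20s/(s² + 100)². Then L{7·t·sin(10t)} = 7·20s/(s² + 100)² = 140s/(s² + 100)²

Final answer: 140s/(s² + 100)²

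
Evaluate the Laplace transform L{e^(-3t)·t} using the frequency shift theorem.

L{e^(at)·t^n} = n!/(s-a)^(n+1), so L{e^(-3t)·t} = 1/(s+3)^2

Final answer: 1/(s+3)^2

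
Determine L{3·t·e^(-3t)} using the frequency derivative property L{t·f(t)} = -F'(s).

L{e^(-3t)} = 1/(s+3). By frequency derivative: L{t·e^(-3t)} = -d/ds[1/(s+3)] = -(-1)/(s+3)² = 1/(s+3)². Then L{3·t·e^(-3t)} = 3·1/(s+3)² = 3/(s+3)²

Final answer: 3/(s+3)²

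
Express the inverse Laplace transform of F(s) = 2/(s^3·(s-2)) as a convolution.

2/(s^3·(s-2)) = (2/s^3)·(1/(s-2)) = L{t^2}·L{e^(2t)}. So f(t) = t^2*e^(2t) = ∫₀ᵗ τ^2·e^(2(t-τ)) dτ

Final answer: ∫₀ᵗ τ^2·e^(2(t-τ)) dτ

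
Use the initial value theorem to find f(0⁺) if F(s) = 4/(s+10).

f(0⁺) = lim_{s→∞} s·4/(s+10) = lim_{s→∞} 4s/(s+10) = 4

Final answer: 4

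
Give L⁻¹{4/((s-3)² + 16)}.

Form: b/((s-a)² + b²) → e^(at)sin(bt). With a=3, b=4

Final answer: e^(3t)·sin(4t)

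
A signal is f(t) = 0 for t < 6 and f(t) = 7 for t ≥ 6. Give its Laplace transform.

f(t) = 7·u(t-6). L{u(t-6)} = e^(-6s)/s, so L{f(t)} = 7·e^(-6s)/s

Final answer: 7·e^(-6s)/s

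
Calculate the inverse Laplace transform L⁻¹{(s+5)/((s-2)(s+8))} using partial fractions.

Using partial fractions, f(t) = (7e^(2t) + 3e^(-8t))/10

Final answer: (7e^(2t) + 3e^(-8t))/10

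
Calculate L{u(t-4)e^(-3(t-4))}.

u(t-a)f(t-a) with f(t)=e^(-3t). L{e^(-3t)} = 1/(s+3). By time shift: e^(-4s)/(s+3)

Final answer: e^(-4s)/(s+3)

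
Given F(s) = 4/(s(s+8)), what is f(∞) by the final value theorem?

f(∞) = lim_{s→0} s·4/(s(s+8)) = lim_{s→0} 4/(s+8) = 4/8 = 1/2

Final answer: 1/2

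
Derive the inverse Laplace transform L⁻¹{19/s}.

L⁻¹{c/s} = c, so L⁻¹{19/s} = 19

Final answer: 19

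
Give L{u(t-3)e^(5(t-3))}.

u(t-a)f(t-a) with f(t)=e^(5t). L{e^(5t)} = 1/(s-5). By time shift: e^(-3s)/(s-5)

Final answer: e^(-3s)/(s-5)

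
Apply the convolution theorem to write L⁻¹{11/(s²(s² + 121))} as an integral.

11/(s²(s² + 121)) = (1/s²)·(11/(s² + 121)) = L{t}·L{sin(11t)}. So f(t) = t*(sin(11t)) = ∫₀ᵗ τ·sin(11(t-τ)) dτ

Final answer: ∫₀ᵗ τ·sin(11(t-τ)) dτ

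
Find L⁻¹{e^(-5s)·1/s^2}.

L⁻¹{1/s^2} = t. By the time shift theorem, L⁻¹{e^(-as)F(s)} = u(t-a)f(t-a) with a=5, so L⁻¹{e^(-5s)·1/s^2} = u(t-5)·(t-5)

Final answer: u(t-5)·(t-5)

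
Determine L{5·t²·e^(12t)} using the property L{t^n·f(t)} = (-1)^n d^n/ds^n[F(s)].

L{e^(12t)} = 1/(s-12). d/ds[1/(s-12)] = -1/(s-12)². d²/ds²[1/(s-12)] = 2/(s-12)³. So L{t²·e^(12t)} = (-1)² · 2/(s-12)³ = 2/(s-12)³. Then L{5·t²·e^(12t)} = 5·2/(s-12)³ = 10/(s-12)³

Final answer: 10/(s-12)³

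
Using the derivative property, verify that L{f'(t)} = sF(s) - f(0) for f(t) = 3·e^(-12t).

f'(t) = -36e^(-12t). Direct: L{f'(t)} = -36/(s+12). Property: s·3/(s+12) - 3 = (3s - 3(s+12))/(s+12) = -36/(s+12). ✓

Final answer: -36/(s+12)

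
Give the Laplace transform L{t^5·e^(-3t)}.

L{t^n·e^(at)} = n!/(s-a)^(n+1), so L{t^5·e^(-3t)} = 120/(s+3)^6

Final answer: 120/(s+3)^6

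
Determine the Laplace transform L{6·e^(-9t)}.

L{e^(at)} = 1/(s-a), so L{e^(-9t)} = 1/(s+9). Then L{6·e^(-9t)} = 6/(s+9)

Final answer: 6/(s+9)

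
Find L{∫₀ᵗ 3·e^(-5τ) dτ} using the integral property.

L{∫₀ᵗ f(τ)dτ} = F(s)/s with F(s) = 3/(s+5), so L{∫₀ᵗ 3·e^(-5τ) dτ} = 3/(s(s+5))

Final answer: 3/(s(s+5))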